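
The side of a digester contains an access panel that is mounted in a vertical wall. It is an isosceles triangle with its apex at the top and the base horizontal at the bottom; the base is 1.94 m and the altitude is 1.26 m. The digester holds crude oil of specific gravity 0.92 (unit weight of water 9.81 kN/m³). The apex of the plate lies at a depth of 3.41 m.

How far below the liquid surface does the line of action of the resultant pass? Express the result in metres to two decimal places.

h_p = 4.27 m

γ = 0.92 × 9.81 = 9.0252 kN/m³.
With the apex up, the centroid sits 2h/3 = 2 × 1.26/3 = 0.84 m below the apex, so the centroid depth is h_c = 3.41 + 0.84 = 4.25 m.
A = ½ × 1.94 × 1.26 = 1.2222 m².
Resultant F = γ·h_c·A = 9.0252 × 4.25 × 1.2222 = 46.88 kN.
I_c = b·h³/36 = 1.94 × 1.26³/36 = 0.107798 m⁴.
Centre of pressure: y_p = y_c + I_c/(y_c·A) = 4.25 + 0.107798/(4.25 × 1.2222) = 4.25 + 0.0207529 = 4.27075 m along the plane.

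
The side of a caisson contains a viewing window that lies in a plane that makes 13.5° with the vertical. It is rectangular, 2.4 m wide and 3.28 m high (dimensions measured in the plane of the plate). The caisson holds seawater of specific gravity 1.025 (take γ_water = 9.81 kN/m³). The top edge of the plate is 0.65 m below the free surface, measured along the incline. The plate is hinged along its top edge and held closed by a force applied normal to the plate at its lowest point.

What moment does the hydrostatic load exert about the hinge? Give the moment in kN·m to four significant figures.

γ = 1.025 × 9.81 = 10.05525 kN/m³.
The plate makes 13.5° with the vertical, i.e. θ = 90° − 13.5° = 76.5° to the horizontal. Measuring y along the incline from the free-surface line, vertical depth h = y·sinθ with sinθ = 0.972370.
The centroid lies 3.28/2 = 1.64 m below the top edge, so y_c = 0.65 + 1.64 = 2.29 m and h_c = 2.29 × 0.972370 = 2.22673 m.
A = 2.4 × 3.28 = 7.872 m².
Resultant F = γ·h_c·A = 10.05525 × 2.22673 × 7.872 = 176.257 kN.
I_c = b·h³/12 = 2.4 × 3.28³/12 = 7.05751 m⁴.
Centre of pressure: y_p = y_c + I_c/(y_c·A) = 2.29 + 7.05751/(2.29 × 7.872) = 2.29 + 0.391499 = 2.6815 m along the plane.
The resultant acts 1.64 + 0.391499 = 2.0315 m (along the plate) below the hinge at the top edge, so the moment about the hinge is M = F × 2.0315 = 176.257 × 2.0315 = 358.066 kN·m.

M ≈ 358.1 kN·m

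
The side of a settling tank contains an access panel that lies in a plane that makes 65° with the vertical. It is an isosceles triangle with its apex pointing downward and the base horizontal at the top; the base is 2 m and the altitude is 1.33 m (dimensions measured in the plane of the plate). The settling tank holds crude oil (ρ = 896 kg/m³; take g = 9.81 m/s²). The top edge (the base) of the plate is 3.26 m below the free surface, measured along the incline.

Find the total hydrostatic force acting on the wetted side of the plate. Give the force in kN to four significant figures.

γ = ρg = 896 × 9.81 / 1000 = 8.78976 kN/m³.
The plate makes 65° with the vertical, i.e. θ = 90° − 65° = 25° to the horizontal. Measuring y along the incline from the free-surface line, vertical depth h = y·sinθ with sinθ = 0.422618.
With the apex down, the centroid sits h/3 = 1.33/3 = 0.443333 m below the base (the top edge), so y_c = 3.26 + 0.443333 = 3.70333 m and h_c = 3.70333 × 0.422618 = 1.56509 m.
A = ½ × 2 × 1.33 = 1.33 m².
Resultant F = γ·h_c·A = 8.78976 × 1.56509 × 1.33 = 18.2965 kN.

F ≈ 18.30 kN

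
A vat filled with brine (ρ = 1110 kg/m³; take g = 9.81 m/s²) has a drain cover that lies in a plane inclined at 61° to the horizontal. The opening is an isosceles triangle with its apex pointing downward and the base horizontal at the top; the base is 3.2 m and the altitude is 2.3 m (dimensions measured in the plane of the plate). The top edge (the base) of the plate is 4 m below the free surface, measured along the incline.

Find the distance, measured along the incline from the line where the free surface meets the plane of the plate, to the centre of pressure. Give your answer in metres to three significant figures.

y_p = 4.83 m

γ = ρg = 1110 × 9.81 / 1000 = 10.8891 kN/m³.
Let θ = 61° be the plate's angle to the horizontal; measure y along the incline from where the plane meets the free surface. Vertical depth h = y·sinθ with sinθ = 0.874620.
With the apex down, the centroid sits h/3 = 2.3/3 = 0.766667 m below the base (the top edge), so y_c = 4 + 0.766667 = 4.76667 m and h_c = 4.76667 × 0.874620 = 4.16902 m.
A = ½ × 3.2 × 2.3 = 3.68 m².
Resultant F = γ·h_c·A = 10.8891 × 4.16902 × 3.68 = 167.061 kN.
I_c = b·h³/36 = 3.2 × 2.3³/36 = 1.08151 m⁴.
Centre of pressure: y_p = y_c + I_c/(y_c·A) = 4.76667 + 1.08151/(4.76667 × 3.68) = 4.76667 + 0.0616549 = 4.82832 m along the plane.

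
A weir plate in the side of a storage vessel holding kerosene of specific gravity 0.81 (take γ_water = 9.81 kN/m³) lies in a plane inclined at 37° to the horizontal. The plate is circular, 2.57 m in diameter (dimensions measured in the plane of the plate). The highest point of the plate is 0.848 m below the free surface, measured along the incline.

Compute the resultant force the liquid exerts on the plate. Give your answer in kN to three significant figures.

F ≈ 52.9 kN

γ = 0.81 × 9.81 = 7.9461 kN/m³.
Let θ = 37° be the plate's angle to the horizontal; measure y along the incline from where the plane meets the free surface. Vertical depth h = y·sinθ with sinθ = 0.601815.
The centroid is at the centre, 1.285 m below the top of the plate, so y_c = 0.848 + 1.285 = 2.133 m and h_c = 2.133 × 0.601815 = 1.28367 m.
A = π(1.285)² = 5.18748 m².
Resultant F = γ·h_c·A = 7.9461 × 1.28367 × 5.18748 = 52.9132 kN.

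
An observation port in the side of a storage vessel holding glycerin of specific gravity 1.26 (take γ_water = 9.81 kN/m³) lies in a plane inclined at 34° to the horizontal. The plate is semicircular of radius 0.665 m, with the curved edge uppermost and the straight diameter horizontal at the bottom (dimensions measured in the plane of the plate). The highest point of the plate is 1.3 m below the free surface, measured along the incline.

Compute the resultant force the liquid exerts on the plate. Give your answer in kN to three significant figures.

F ≈ 8.08 kN

γ = 1.26 × 9.81 = 12.3606 kN/m³.
Let θ = 34° be the plate's angle to the horizontal; measure y along the incline from where the plane meets the free surface. Vertical depth h = y·sinθ with sinθ = 0.559193.
The centroid lies 4r/(3π) = 0.282235 m above the diameter, so r − 4r/(3π) = 0.665 − 0.282235 = 0.382765 m below the topmost point, so y_c = 1.3 + 0.382765 = 1.68277 m and h_c = 1.68277 × 0.559193 = 0.940993 m.
A = πr²/2 = π × 0.665²/2 = 0.694645 m².
Resultant F = γ·h_c·A = 12.3606 × 0.940993 × 0.694645 = 8.07958 kN.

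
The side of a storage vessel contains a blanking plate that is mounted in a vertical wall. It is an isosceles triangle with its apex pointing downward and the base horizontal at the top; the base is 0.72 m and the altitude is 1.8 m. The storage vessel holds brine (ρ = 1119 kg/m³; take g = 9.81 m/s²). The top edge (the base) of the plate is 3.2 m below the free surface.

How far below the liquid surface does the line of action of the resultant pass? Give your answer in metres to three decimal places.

h_p = 3.847 m

γ = ρg = 1119 × 9.81 / 1000 = 10.97739 kN/m³.
With the apex down, the centroid sits h/3 = 1.8/3 = 0.6 m below the base (the top edge), so the centroid depth is h_c = 3.2 + 0.6 = 3.8 m.
A = ½ × 0.72 × 1.8 = 0.648 m².
Resultant F = γ·h_c·A = 10.97739 × 3.8 × 0.648 = 27.0307 kN.
I_c = b·h³/36 = 0.72 × 1.8³/36 = 0.11664 m⁴.
Centre of pressure: y_p = y_c + I_c/(y_c·A) = 3.8 + 0.11664/(3.8 × 0.648) = 3.8 + 0.0473684 = 3.84737 m along the plane.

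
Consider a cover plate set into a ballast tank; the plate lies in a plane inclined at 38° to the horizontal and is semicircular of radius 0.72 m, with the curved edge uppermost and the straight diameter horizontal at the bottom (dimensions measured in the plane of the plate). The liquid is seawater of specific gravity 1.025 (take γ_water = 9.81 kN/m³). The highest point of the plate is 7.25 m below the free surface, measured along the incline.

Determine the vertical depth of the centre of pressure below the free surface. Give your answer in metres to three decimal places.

γ = 1.025 × 9.81 = 10.05525 kN/m³.
Let θ = 38° be the plate's angle to the horizontal; measure y along the incline from where the plane meets the free surface. Vertical depth h = y·sinθ with sinθ = 0.615661.
The centroid lies 4r/(3π) = 0.305577 m above the diameter, so r − 4r/(3π) = 0.72 − 0.305577 = 0.414423 m below the topmost point, so y_c = 7.25 + 0.414423 = 7.66442 m and h_c = 7.66442 × 0.615661 = 4.71868 m.
A = πr²/2 = π × 0.72²/2 = 0.814301 m².
Resultant F = γ·h_c·A = 10.05525 × 4.71868 × 0.814301 = 38.6366 kN.
I_c = (π/8 − 8/(9π))·r⁴ = 0.109757 × 0.72⁴ = 0.0294959 m⁴.
Centre of pressure: y_p = y_c + I_c/(y_c·A) = 7.66442 + 0.0294959/(7.66442 × 0.814301) = 7.66442 + 0.00472604 = 7.66915 m along the plane.
Vertically, h_p = y_p·sinθ = 7.66915 × 0.615661 = 4.7216 m.

h_p = 4.722 m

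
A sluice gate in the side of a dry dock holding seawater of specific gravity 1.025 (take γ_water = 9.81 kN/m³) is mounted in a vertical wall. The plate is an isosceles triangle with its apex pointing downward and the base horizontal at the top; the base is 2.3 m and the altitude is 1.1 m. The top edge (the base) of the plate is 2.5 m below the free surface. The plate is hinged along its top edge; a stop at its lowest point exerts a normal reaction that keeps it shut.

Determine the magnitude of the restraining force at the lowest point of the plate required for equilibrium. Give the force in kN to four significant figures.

P ≈ 12.93 kN

γ = 1.025 × 9.81 = 10.05525 kN/m³.
With the apex down, the centroid sits h/3 = 1.1/3 = 0.366667 m below the base (the top edge), so the centroid depth is h_c = 2.5 + 0.366667 = 2.86667 m.
A = ½ × 2.3 × 1.1 = 1.265 m².
Resultant F = γ·h_c·A = 10.05525 × 2.86667 × 1.265 = 36.4637 kN.
I_c = b·h³/36 = 2.3 × 1.1³/36 = 0.0850361 m⁴.
Centre of pressure: y_p = y_c + I_c/(y_c·A) = 2.86667 + 0.0850361/(2.86667 × 1.265) = 2.86667 + 0.0234496 = 2.89012 m along the plane.
The resultant acts 0.366667 + 0.0234496 = 0.390117 m (along the plate) below the hinge at the top edge, so the moment about the hinge is M = F × 0.390117 = 36.4637 × 0.390117 = 14.2251 kN·m.
A normal force at the bottom, 1.1 m from the hinge, must supply this moment: P = 14.2251/1.1 = 12.9319 kN.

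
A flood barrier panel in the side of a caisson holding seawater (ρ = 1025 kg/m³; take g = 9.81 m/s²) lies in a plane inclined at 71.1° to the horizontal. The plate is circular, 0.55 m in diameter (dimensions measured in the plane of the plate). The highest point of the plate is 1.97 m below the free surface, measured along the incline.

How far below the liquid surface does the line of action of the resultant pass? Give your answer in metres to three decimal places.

γ = ρg = 1025 × 9.81 / 1000 = 10.05525 kN/m³.
Let θ = 71.1° be the plate's angle to the horizontal; measure y along the incline from where the plane meets the free surface. Vertical depth h = y·sinθ with sinθ = 0.946085.
The centroid is at the centre, 0.275 m below the top of the plate, so y_c = 1.97 + 0.275 = 2.245 m and h_c = 2.245 × 0.946085 = 2.12396 m.
A = π(0.275)² = 0.237583 m².
Resultant F = γ·h_c·A = 10.05525 × 2.12396 × 0.237583 = 5.07405 kN.
I_c = πr⁴/4 = π × 0.275⁴/4 = 0.0044918 m⁴.
Centre of pressure: y_p = y_c + I_c/(y_c·A) = 2.245 + 0.0044918/(2.245 × 0.237583) = 2.245 + 0.00842149 = 2.25342 m along the plane.
Vertically, h_p = y_p·sinθ = 2.25342 × 0.946085 = 2.13193 m.

h_p = 2.132 m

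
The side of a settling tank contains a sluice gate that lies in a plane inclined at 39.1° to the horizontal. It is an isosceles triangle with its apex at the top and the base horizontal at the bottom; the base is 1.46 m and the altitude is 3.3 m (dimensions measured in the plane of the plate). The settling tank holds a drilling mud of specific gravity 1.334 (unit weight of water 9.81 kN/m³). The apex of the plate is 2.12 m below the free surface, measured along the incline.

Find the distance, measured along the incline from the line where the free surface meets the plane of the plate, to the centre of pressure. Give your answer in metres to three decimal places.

γ = 1.334 × 9.81 = 13.08654 kN/m³.
Let θ = 39.1° be the plate's angle to the horizontal; measure y along the incline from where the plane meets the free surface. Vertical depth h = y·sinθ with sinθ = 0.630676.
With the apex up, the centroid sits 2h/3 = 2 × 3.3/3 = 2.2 m below the apex, so y_c = 2.12 + 2.2 = 4.32 m and h_c = 4.32 × 0.630676 = 2.72452 m.
A = ½ × 1.46 × 3.3 = 2.409 m².
Resultant F = γ·h_c·A = 13.08654 × 2.72452 × 2.409 = 85.8918 kN.
I_c = b·h³/36 = 1.46 × 3.3³/36 = 1.45744 m⁴.
Centre of pressure: y_p = y_c + I_c/(y_c·A) = 4.32 + 1.45744/(4.32 × 2.409) = 4.32 + 0.140046 = 4.46005 m along the plane.

y_p = 4.460 m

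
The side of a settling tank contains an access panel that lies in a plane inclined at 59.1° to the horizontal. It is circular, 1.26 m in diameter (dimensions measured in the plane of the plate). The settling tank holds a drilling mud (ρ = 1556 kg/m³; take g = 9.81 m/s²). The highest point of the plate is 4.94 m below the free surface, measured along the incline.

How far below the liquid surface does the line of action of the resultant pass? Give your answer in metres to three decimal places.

h_p = 4.795 m

γ = ρg = 1556 × 9.81 / 1000 = 15.26436 kN/m³.
Let θ = 59.1° be the plate's angle to the horizontal; measure y along the incline from where the plane meets the free surface. Vertical depth h = y·sinθ with sinθ = 0.858065.
The centroid is at the centre, 0.63 m below the top of the plate, so y_c = 4.94 + 0.63 = 5.57 m and h_c = 5.57 × 0.858065 = 4.77942 m.
A = π(0.63)² = 1.2469 m².
Resultant F = γ·h_c·A = 15.26436 × 4.77942 × 1.2469 = 90.9673 kN.
I_c = πr⁴/4 = π × 0.63⁴/4 = 0.123723 m⁴.
Centre of pressure: y_p = y_c + I_c/(y_c·A) = 5.57 + 0.123723/(5.57 × 1.2469) = 5.57 + 0.0178141 = 5.58781 m along the plane.
Vertically, h_p = y_p·sinθ = 5.58781 × 0.858065 = 4.7947 m.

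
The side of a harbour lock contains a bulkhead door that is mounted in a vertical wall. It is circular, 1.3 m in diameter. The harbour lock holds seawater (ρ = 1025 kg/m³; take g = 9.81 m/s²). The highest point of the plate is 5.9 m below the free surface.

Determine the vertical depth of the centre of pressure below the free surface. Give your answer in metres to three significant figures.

h_p = 6.57 m

γ = ρg = 1025 × 9.81 / 1000 = 10.05525 kN/m³.
The centroid is at the centre, 0.65 m below the top of the plate, so the centroid depth is h_c = 5.9 + 0.65 = 6.55 m.
A = π(0.65)² = 1.32732 m².
Resultant F = γ·h_c·A = 10.05525 × 6.55 × 1.32732 = 87.4198 kN.
I_c = πr⁴/4 = π × 0.65⁴/4 = 0.140198 m⁴.
Centre of pressure: y_p = y_c + I_c/(y_c·A) = 6.55 + 0.140198/(6.55 × 1.32732) = 6.55 + 0.0161259 = 6.56613 m along the plane.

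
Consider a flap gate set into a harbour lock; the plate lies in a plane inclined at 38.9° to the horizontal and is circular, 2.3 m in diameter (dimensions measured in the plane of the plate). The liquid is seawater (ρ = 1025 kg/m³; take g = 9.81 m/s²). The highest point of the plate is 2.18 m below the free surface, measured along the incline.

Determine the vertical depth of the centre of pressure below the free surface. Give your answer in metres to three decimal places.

γ = ρg = 1025 × 9.81 / 1000 = 10.05525 kN/m³.
Let θ = 38.9° be the plate's angle to the horizontal; measure y along the incline from where the plane meets the free surface. Vertical depth h = y·sinθ with sinθ = 0.627963.
The centroid is at the centre, 1.15 m below the top of the plate, so y_c = 2.18 + 1.15 = 3.33 m and h_c = 3.33 × 0.627963 = 2.09112 m.
A = π(1.15)² = 4.15476 m².
Resultant F = γ·h_c·A = 10.05525 × 2.09112 × 4.15476 = 87.361 kN.
I_c = πr⁴/4 = π × 1.15⁴/4 = 1.37367 m⁴.
Centre of pressure: y_p = y_c + I_c/(y_c·A) = 3.33 + 1.37367/(3.33 × 4.15476) = 3.33 + 0.099287 = 3.42929 m along the plane.
Vertically, h_p = y_p·sinθ = 3.42929 × 0.627963 = 2.15347 m.

h_p = 2.153 m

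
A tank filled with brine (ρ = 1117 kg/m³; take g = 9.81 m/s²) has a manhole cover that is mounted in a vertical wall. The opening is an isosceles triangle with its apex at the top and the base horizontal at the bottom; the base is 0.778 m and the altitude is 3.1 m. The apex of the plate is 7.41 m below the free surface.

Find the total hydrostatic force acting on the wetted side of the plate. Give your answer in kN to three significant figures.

F ≈ 125 kN

γ = ρg = 1117 × 9.81 / 1000 = 10.95777 kN/m³.
With the apex up, the centroid sits 2h/3 = 2 × 3.1/3 = 2.06667 m below the apex, so the centroid depth is h_c = 7.41 + 2.06667 = 9.47667 m.
A = ½ × 0.778 × 3.1 = 1.2059 m².
Resultant F = γ·h_c·A = 10.95777 × 9.47667 × 1.2059 = 125.224 kN.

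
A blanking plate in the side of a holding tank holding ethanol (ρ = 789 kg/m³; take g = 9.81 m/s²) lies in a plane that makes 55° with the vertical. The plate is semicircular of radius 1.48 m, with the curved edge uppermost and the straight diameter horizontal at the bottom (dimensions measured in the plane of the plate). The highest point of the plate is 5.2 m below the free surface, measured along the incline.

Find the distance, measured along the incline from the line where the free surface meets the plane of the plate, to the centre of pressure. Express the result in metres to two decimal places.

γ = ρg = 789 × 9.81 / 1000 = 7.74009 kN/m³.
The plate makes 55° with the vertical, i.e. θ = 90° − 55° = 35° to the horizontal. Measuring y along the incline from the free-surface line, vertical depth h = y·sinθ with sinθ = 0.573576.
The centroid lies 4r/(3π) = 0.628132 m above the diameter, so r − 4r/(3π) = 1.48 − 0.628132 = 0.851868 m below the topmost point, so y_c = 5.2 + 0.851868 = 6.05187 m and h_c = 6.05187 × 0.573576 = 3.47121 m.
A = πr²/2 = π × 1.48²/2 = 3.44067 m².
Resultant F = γ·h_c·A = 7.74009 × 3.47121 × 3.44067 = 92.4421 kN.
I_c = (π/8 − 8/(9π))·r⁴ = 0.109757 × 1.48⁴ = 0.526598 m⁴.
Centre of pressure: y_p = y_c + I_c/(y_c·A) = 6.05187 + 0.526598/(6.05187 × 3.44067) = 6.05187 + 0.0252899 = 6.07716 m along the plane.

y_p = 6.08 m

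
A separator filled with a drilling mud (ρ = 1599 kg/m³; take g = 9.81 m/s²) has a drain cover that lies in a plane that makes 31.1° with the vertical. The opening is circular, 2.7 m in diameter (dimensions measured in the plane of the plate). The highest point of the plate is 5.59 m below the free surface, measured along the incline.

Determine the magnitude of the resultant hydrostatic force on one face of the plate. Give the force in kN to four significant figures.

γ = ρg = 1599 × 9.81 / 1000 = 15.68619 kN/m³.
The plate makes 31.1° with the vertical, i.e. θ = 90° − 31.1° = 58.9° to the horizontal. Measuring y along the incline from the free-surface line, vertical depth h = y·sinθ with sinθ = 0.856267.
The centroid is at the centre, 1.35 m below the top of the plate, so y_c = 5.59 + 1.35 = 6.94 m and h_c = 6.94 × 0.856267 = 5.94249 m.
A = π(1.35)² = 5.72555 m².
Resultant F = γ·h_c·A = 15.68619 × 5.94249 × 5.72555 = 533.707 kN.

F ≈ 533.7 kN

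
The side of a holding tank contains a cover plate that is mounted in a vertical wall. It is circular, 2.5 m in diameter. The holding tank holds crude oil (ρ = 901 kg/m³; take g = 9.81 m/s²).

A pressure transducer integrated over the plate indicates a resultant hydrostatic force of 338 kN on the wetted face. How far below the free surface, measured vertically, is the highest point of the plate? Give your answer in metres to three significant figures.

γ = ρg = 901 × 9.81 / 1000 = 8.83881 kN/m³.
A = π(1.25)² = 4.90874 m².
From F = γ·h_c·A, the centroid depth is h_c = 338/(8.83881 × 4.90874) = 7.79028 m.
The centroid is at the centre, 1.25 m below the top of the plate, so the highest point sits at h_top = 7.79028 − 1.25 = 6.54028 m below the surface.

d_top ≈ 6.54 m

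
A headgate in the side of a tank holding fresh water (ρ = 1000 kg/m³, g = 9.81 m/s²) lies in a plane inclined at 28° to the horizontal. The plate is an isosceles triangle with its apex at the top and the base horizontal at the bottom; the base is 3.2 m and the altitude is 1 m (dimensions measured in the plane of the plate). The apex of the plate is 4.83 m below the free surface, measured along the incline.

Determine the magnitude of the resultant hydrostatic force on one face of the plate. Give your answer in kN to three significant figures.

F ≈ 40.5 kN

γ = ρg = 1000 × 9.81 = 9810 N/m³ = 9.81 kN/m³.
Let θ = 28° be the plate's angle to the horizontal; measure y along the incline from where the plane meets the free surface. Vertical depth h = y·sinθ with sinθ = 0.469472.
With the apex up, the centroid sits 2h/3 = 2 × 1/3 = 0.666667 m below the apex, so y_c = 4.83 + 0.666667 = 5.49667 m and h_c = 5.49667 × 0.469472 = 2.58053 m.
A = ½ × 3.2 × 1 = 1.6 m².
Resultant F = γ·h_c·A = 9.81 × 2.58053 × 1.6 = 40.504 kN.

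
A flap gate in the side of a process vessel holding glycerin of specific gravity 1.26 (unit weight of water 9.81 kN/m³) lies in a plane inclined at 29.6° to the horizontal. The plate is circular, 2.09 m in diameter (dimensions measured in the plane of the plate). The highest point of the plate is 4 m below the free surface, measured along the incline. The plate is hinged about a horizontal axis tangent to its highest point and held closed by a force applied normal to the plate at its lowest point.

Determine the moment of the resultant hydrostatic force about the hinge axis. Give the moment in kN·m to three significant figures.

M ≈ 116 kN·m

γ = 1.26 × 9.81 = 12.3606 kN/m³.
Let θ = 29.6° be the plate's angle to the horizontal; measure y along the incline from where the plane meets the free surface. Vertical depth h = y·sinθ with sinθ = 0.493942.
The centroid is at the centre, 1.045 m below the top of the plate, so y_c = 4 + 1.045 = 5.045 m and h_c = 5.045 × 0.493942 = 2.49194 m.
A = π(1.045)² = 3.4307 m².
Resultant F = γ·h_c·A = 12.3606 × 2.49194 × 3.4307 = 105.672 kN.
I_c = πr⁴/4 = π × 1.045⁴/4 = 0.936602 m⁴.
Centre of pressure: y_p = y_c + I_c/(y_c·A) = 5.045 + 0.936602/(5.045 × 3.4307) = 5.045 + 0.0541142 = 5.09911 m along the plane.
The resultant acts 1.045 + 0.0541142 = 1.09911 m (along the plate) below the hinge at the top edge, so the moment about the hinge is M = F × 1.09911 = 105.672 × 1.09911 = 116.145 kN·m.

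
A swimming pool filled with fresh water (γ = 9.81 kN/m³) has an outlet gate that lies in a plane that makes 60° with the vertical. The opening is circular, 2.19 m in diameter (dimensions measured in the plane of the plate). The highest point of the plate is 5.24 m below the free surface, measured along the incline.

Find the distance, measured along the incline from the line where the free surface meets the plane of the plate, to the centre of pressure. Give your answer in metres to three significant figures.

y_p = 6.38 m

γ = 9.81 kN/m³.
The plate makes 60° with the vertical, i.e. θ = 90° − 60° = 30° to the horizontal. Measuring y along the incline from the free-surface line, vertical depth h = y·sinθ with sinθ = 0.500000.
The centroid is at the centre, 1.095 m below the top of the plate, so y_c = 5.24 + 1.095 = 6.335 m and h_c = 6.335 × 0.500000 = 3.1675 m.
A = π(1.095)² = 3.76685 m².
Resultant F = γ·h_c·A = 9.81 × 3.1675 × 3.76685 = 117.048 kN.
I_c = πr⁴/4 = π × 1.095⁴/4 = 1.12914 m⁴.
Centre of pressure: y_p = y_c + I_c/(y_c·A) = 6.335 + 1.12914/(6.335 × 3.76685) = 6.335 + 0.0473176 = 6.38232 m along the plane.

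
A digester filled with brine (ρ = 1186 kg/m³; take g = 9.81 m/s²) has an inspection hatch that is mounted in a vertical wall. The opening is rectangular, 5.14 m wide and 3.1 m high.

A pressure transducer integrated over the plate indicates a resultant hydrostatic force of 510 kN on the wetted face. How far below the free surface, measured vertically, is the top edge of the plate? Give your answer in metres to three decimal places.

γ = ρg = 1186 × 9.81 / 1000 = 11.63466 kN/m³.
A = 5.14 × 3.1 = 15.934 m².
From F = γ·h_c·A, the centroid depth is h_c = 510/(11.63466 × 15.934) = 2.75101 m.
The centroid lies 3.1/2 = 1.55 m below the top edge, so the top edge sits at h_top = 2.75101 − 1.55 = 1.20101 m below the surface.

d_top ≈ 1.201 m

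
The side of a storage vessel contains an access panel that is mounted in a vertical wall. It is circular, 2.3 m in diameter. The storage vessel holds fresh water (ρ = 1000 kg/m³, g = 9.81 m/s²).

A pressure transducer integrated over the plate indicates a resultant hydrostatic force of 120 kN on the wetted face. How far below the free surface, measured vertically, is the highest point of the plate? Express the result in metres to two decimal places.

d_top ≈ 1.79 m

γ = ρg = 1000 × 9.81 = 9810 N/m³ = 9.81 kN/m³.
A = π(1.15)² = 4.15476 m².
From F = γ·h_c·A, the centroid depth is h_c = 120/(9.81 × 4.15476) = 2.94419 m.
The centroid is at the centre, 1.15 m below the top of the plate, so the highest point sits at h_top = 2.94419 − 1.15 = 1.79419 m below the surface.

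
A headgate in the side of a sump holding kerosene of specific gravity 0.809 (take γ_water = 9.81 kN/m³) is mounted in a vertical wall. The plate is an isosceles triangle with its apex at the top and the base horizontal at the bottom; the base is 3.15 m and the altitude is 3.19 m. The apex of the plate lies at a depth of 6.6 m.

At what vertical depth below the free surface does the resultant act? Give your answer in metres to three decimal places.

h_p = 8.791 m

γ = 0.809 × 9.81 = 7.93629 kN/m³.
With the apex up, the centroid sits 2h/3 = 2 × 3.19/3 = 2.12667 m below the apex, so the centroid depth is h_c = 6.6 + 2.12667 = 8.72667 m.
A = ½ × 3.15 × 3.19 = 5.02425 m².
Resultant F = γ·h_c·A = 7.93629 × 8.72667 × 5.02425 = 347.966 kN.
I_c = b·h³/36 = 3.15 × 3.19³/36 = 2.8404 m⁴.
Centre of pressure: y_p = y_c + I_c/(y_c·A) = 8.72667 + 2.8404/(8.72667 × 5.02425) = 8.72667 + 0.0647828 = 8.79145 m along the plane.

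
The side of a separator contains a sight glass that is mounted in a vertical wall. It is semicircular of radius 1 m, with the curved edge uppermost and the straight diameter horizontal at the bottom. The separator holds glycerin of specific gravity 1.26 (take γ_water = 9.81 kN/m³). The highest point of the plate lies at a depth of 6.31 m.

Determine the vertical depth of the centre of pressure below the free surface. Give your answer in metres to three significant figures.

γ = 1.26 × 9.81 = 12.3606 kN/m³.
The centroid lies 4r/(3π) = 0.424413 m above the diameter, so r − 4r/(3π) = 1 − 0.424413 = 0.575587 m below the topmost point, so the centroid depth is h_c = 6.31 + 0.575587 = 6.88559 m.
A = πr²/2 = π × 1²/2 = 1.5708 m².
Resultant F = γ·h_c·A = 12.3606 × 6.88559 × 1.5708 = 133.691 kN.
I_c = (π/8 − 8/(9π))·r⁴ = 0.109757 × 1⁴ = 0.109757 m⁴.
Centre of pressure: y_p = y_c + I_c/(y_c·A) = 6.88559 + 0.109757/(6.88559 × 1.5708) = 6.88559 + 0.0101478 = 6.89574 m along the plane.

h_p = 6.90 m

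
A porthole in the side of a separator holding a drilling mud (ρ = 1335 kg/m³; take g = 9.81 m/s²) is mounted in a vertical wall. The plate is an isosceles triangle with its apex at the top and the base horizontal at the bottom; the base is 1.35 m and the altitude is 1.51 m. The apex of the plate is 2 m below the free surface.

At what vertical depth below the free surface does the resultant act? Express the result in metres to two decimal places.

h_p = 3.05 m

γ = ρg = 1335 × 9.81 / 1000 = 13.09635 kN/m³.
With the apex up, the centroid sits 2h/3 = 2 × 1.51/3 = 1.00667 m below the apex, so the centroid depth is h_c = 2 + 1.00667 = 3.00667 m.
A = ½ × 1.35 × 1.51 = 1.01925 m².
Resultant F = γ·h_c·A = 13.09635 × 3.00667 × 1.01925 = 40.1344 kN.
I_c = b·h³/36 = 1.35 × 1.51³/36 = 0.129111 m⁴.
Centre of pressure: y_p = y_c + I_c/(y_c·A) = 3.00667 + 0.129111/(3.00667 × 1.01925) = 3.00667 + 0.0421305 = 3.0488 m along the plane.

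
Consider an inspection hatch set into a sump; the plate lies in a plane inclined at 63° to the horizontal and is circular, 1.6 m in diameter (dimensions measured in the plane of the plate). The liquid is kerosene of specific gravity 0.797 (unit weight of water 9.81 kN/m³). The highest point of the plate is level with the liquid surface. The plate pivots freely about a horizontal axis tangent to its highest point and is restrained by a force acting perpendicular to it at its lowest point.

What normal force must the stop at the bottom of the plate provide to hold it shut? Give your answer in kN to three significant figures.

γ = 0.797 × 9.81 = 7.81857 kN/m³.
Let θ = 63° be the plate's angle to the horizontal; measure y along the incline from where the plane meets the free surface. Vertical depth h = y·sinθ with sinθ = 0.891007.
The centroid is at the centre, 0.8 m below the top of the plate, so y_c = 0.8 m and h_c = 0.8 × 0.891007 = 0.712806 m.
A = π(0.8)² = 2.01062 m².
Resultant F = γ·h_c·A = 7.81857 × 0.712806 × 2.01062 = 11.2054 kN.
I_c = πr⁴/4 = π × 0.8⁴/4 = 0.321699 m⁴.
Centre of pressure: y_p = y_c + I_c/(y_c·A) = 0.8 + 0.321699/(0.8 × 2.01062) = 0.8 + 0.2 = 1 m along the plane.
The resultant acts 0.8 + 0.2 = 1 m (along the plate) below the hinge at the top edge, so the moment about the hinge is M = F × 1 = 11.2054 × 1 = 11.2054 kN·m.
A normal force at the bottom, 1.6 m from the hinge, must supply this moment: P = 11.2054/1.6 = 7.00337 kN.

P ≈ 7.00 kN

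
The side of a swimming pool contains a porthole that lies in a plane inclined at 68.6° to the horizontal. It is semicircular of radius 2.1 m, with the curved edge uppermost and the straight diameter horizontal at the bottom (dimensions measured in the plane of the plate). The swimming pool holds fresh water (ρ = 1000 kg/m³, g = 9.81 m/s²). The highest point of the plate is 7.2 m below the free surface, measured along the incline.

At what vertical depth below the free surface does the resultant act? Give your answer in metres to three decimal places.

h_p = 7.863 m

γ = ρg = 1000 × 9.81 = 9810 N/m³ = 9.81 kN/m³.
Let θ = 68.6° be the plate's angle to the horizontal; measure y along the incline from where the plane meets the free surface. Vertical depth h = y·sinθ with sinθ = 0.931056.
The centroid lies 4r/(3π) = 0.891268 m above the diameter, so r − 4r/(3π) = 2.1 − 0.891268 = 1.20873 m below the topmost point, so y_c = 7.2 + 1.20873 = 8.40873 m and h_c = 8.40873 × 0.931056 = 7.829 m.
A = πr²/2 = π × 2.1²/2 = 6.92721 m².
Resultant F = γ·h_c·A = 9.81 × 7.829 × 6.92721 = 532.027 kN.
I_c = (π/8 − 8/(9π))·r⁴ = 0.109757 × 2.1⁴ = 2.13457 m⁴.
Centre of pressure: y_p = y_c + I_c/(y_c·A) = 8.40873 + 2.13457/(8.40873 × 6.92721) = 8.40873 + 0.0366456 = 8.44538 m along the plane.
Vertically, h_p = y_p·sinθ = 8.44538 × 0.931056 = 7.86312 m.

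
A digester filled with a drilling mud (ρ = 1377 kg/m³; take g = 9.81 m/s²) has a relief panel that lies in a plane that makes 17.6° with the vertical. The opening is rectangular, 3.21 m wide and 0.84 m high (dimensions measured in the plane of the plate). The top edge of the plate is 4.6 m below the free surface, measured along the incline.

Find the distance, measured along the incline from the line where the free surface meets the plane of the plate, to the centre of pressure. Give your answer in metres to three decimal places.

γ = ρg = 1377 × 9.81 / 1000 = 13.50837 kN/m³.
The plate makes 17.6° with the vertical, i.e. θ = 90° − 17.6° = 72.4° to the horizontal. Measuring y along the incline from the free-surface line, vertical depth h = y·sinθ with sinθ = 0.953191.
The centroid lies 0.84/2 = 0.42 m below the top edge, so y_c = 4.6 + 0.42 = 5.02 m and h_c = 5.02 × 0.953191 = 4.78502 m.
A = 3.21 × 0.84 = 2.6964 m².
Resultant F = γ·h_c·A = 13.50837 × 4.78502 × 2.6964 = 174.289 kN.
I_c = b·h³/12 = 3.21 × 0.84³/12 = 0.158548 m⁴.
Centre of pressure: y_p = y_c + I_c/(y_c·A) = 5.02 + 0.158548/(5.02 × 2.6964) = 5.02 + 0.0117131 = 5.03171 m along the plane.

y_p = 5.032 m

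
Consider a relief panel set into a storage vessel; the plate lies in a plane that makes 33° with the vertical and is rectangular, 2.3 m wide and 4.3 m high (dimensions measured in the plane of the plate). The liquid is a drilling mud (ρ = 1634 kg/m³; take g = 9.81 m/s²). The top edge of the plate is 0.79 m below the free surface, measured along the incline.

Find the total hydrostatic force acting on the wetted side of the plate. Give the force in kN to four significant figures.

γ = ρg = 1634 × 9.81 / 1000 = 16.02954 kN/m³.
The plate makes 33° with the vertical, i.e. θ = 90° − 33° = 57° to the horizontal. Measuring y along the incline from the free-surface line, vertical depth h = y·sinθ with sinθ = 0.838671.
The centroid lies 4.3/2 = 2.15 m below the top edge, so y_c = 0.79 + 2.15 = 2.94 m and h_c = 2.94 × 0.838671 = 2.46569 m.
A = 2.3 × 4.3 = 9.89 m².
Resultant F = γ·h_c·A = 16.02954 × 2.46569 × 9.89 = 390.891 kN.

F ≈ 390.9 kN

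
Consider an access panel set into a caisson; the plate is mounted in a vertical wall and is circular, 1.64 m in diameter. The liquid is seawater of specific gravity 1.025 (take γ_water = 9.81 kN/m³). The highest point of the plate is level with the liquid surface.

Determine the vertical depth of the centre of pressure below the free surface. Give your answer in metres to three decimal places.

h_p = 1.025 m

γ = 1.025 × 9.81 = 10.05525 kN/m³.
The centroid is at the centre, 0.82 m below the top of the plate, so the centroid depth is h_c = 0.82 m.
A = π(0.82)² = 2.11241 m².
Resultant F = γ·h_c·A = 10.05525 × 0.82 × 2.11241 = 17.4175 kN.
I_c = πr⁴/4 = π × 0.82⁴/4 = 0.355096 m⁴.
Centre of pressure: y_p = y_c + I_c/(y_c·A) = 0.82 + 0.355096/(0.82 × 2.11241) = 0.82 + 0.205 = 1.025 m along the plane.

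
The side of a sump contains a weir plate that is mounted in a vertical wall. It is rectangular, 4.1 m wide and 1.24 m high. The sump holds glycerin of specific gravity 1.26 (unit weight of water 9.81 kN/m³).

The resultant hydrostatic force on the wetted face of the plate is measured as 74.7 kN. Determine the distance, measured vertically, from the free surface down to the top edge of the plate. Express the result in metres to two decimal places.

d_top ≈ 0.57 m

γ = 1.26 × 9.81 = 12.3606 kN/m³.
A = 4.1 × 1.24 = 5.084 m².
From F = γ·h_c·A, the centroid depth is h_c = 74.7/(12.3606 × 5.084) = 1.18871 m.
The centroid lies 1.24/2 = 0.62 m below the top edge, so the top edge sits at h_top = 1.18871 − 0.62 = 0.56871 m below the surface.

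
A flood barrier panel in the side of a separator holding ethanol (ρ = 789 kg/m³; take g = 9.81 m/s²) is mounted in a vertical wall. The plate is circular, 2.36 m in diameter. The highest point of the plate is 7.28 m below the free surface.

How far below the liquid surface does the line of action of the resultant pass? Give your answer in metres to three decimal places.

h_p = 8.501 m

γ = ρg = 789 × 9.81 / 1000 = 7.74009 kN/m³.
The centroid is at the centre, 1.18 m below the top of the plate, so the centroid depth is h_c = 7.28 + 1.18 = 8.46 m.
A = π(1.18)² = 4.37435 m².
Resultant F = γ·h_c·A = 7.74009 × 8.46 × 4.37435 = 286.438 kN.
I_c = πr⁴/4 = π × 1.18⁴/4 = 1.52271 m⁴.
Centre of pressure: y_p = y_c + I_c/(y_c·A) = 8.46 + 1.52271/(8.46 × 4.37435) = 8.46 + 0.0411465 = 8.50115 m along the plane.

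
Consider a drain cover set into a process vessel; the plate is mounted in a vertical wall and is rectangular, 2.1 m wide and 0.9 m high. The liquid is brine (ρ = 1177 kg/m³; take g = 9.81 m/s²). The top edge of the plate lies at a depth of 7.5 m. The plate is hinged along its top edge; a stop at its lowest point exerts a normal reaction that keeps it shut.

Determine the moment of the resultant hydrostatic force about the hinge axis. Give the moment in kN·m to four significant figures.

M ≈ 79.54 kN·m

γ = ρg = 1177 × 9.81 / 1000 = 11.54637 kN/m³.
The centroid lies 0.9/2 = 0.45 m below the top edge, so the centroid depth is h_c = 7.5 + 0.45 = 7.95 m.
A = 2.1 × 0.9 = 1.89 m².
Resultant F = γ·h_c·A = 11.54637 × 7.95 × 1.89 = 173.49 kN.
I_c = b·h³/12 = 2.1 × 0.9³/12 = 0.127575 m⁴.
Centre of pressure: y_p = y_c + I_c/(y_c·A) = 7.95 + 0.127575/(7.95 × 1.89) = 7.95 + 0.00849057 = 7.95849 m along the plane.
The resultant acts 0.45 + 0.00849057 = 0.458491 m (along the plate) below the hinge at the top edge, so the moment about the hinge is M = F × 0.458491 = 173.49 × 0.458491 = 79.5436 kN·m.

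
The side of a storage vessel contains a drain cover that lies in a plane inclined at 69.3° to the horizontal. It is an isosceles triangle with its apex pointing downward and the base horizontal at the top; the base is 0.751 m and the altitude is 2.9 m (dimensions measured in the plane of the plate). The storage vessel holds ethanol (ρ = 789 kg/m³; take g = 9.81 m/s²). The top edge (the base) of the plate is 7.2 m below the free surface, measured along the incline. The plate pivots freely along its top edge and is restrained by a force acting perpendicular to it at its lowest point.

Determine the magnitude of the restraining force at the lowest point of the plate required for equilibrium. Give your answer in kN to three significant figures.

γ = ρg = 789 × 9.81 / 1000 = 7.74009 kN/m³.
Let θ = 69.3° be the plate's angle to the horizontal; measure y along the incline from where the plane meets the free surface. Vertical depth h = y·sinθ with sinθ = 0.935444.
With the apex down, the centroid sits h/3 = 2.9/3 = 0.966667 m below the base (the top edge), so y_c = 7.2 + 0.966667 = 8.16667 m and h_c = 8.16667 × 0.935444 = 7.63946 m.
A = ½ × 0.751 × 2.9 = 1.08895 m².
Resultant F = γ·h_c·A = 7.74009 × 7.63946 × 1.08895 = 64.3897 kN.
I_c = b·h³/36 = 0.751 × 2.9³/36 = 0.508782 m⁴.
Centre of pressure: y_p = y_c + I_c/(y_c·A) = 8.16667 + 0.508782/(8.16667 × 1.08895) = 8.16667 + 0.0572109 = 8.22388 m along the plane.
The resultant acts 0.966667 + 0.0572109 = 1.02388 m (along the plate) below the hinge at the top edge, so the moment about the hinge is M = F × 1.02388 = 64.3897 × 1.02388 = 65.9273 kN·m.
A normal force at the bottom, 2.9 m from the hinge, must supply this moment: P = 65.9273/2.9 = 22.7336 kN.

P ≈ 22.7 kN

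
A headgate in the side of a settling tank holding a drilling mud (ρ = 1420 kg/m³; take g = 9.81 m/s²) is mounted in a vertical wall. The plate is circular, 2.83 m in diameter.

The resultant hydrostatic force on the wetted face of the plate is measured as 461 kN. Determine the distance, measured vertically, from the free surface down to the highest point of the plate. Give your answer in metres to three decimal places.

d_top ≈ 3.846 m

γ = ρg = 1420 × 9.81 / 1000 = 13.9302 kN/m³.
A = π(1.415)² = 6.29018 m².
From F = γ·h_c·A, the centroid depth is h_c = 461/(13.9302 × 6.29018) = 5.26115 m.
The centroid is at the centre, 1.415 m below the top of the plate, so the highest point sits at h_top = 5.26115 − 1.415 = 3.84615 m below the surface.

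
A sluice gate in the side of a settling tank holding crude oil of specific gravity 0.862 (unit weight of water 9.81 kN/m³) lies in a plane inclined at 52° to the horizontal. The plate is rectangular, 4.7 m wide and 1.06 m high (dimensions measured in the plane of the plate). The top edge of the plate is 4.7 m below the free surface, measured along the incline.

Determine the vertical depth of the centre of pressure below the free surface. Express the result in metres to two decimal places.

h_p = 4.14 m

γ = 0.862 × 9.81 = 8.45622 kN/m³.
Let θ = 52° be the plate's angle to the horizontal; measure y along the incline from where the plane meets the free surface. Vertical depth h = y·sinθ with sinθ = 0.788011.
The centroid lies 1.06/2 = 0.53 m below the top edge, so y_c = 4.7 + 0.53 = 5.23 m and h_c = 5.23 × 0.788011 = 4.1213 m.
A = 4.7 × 1.06 = 4.982 m².
Resultant F = γ·h_c·A = 8.45622 × 4.1213 × 4.982 = 173.626 kN.
I_c = b·h³/12 = 4.7 × 1.06³/12 = 0.466481 m⁴.
Centre of pressure: y_p = y_c + I_c/(y_c·A) = 5.23 + 0.466481/(5.23 × 4.982) = 5.23 + 0.0179031 = 5.2479 m along the plane.
Vertically, h_p = y_p·sinθ = 5.2479 × 0.788011 = 4.1354 m.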